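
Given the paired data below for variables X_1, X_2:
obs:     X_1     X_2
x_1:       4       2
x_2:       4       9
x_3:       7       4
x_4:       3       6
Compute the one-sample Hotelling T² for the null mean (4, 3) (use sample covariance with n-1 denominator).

Step 1 — sample mean vector:
  mean(X_1) = (4 + 4 + 7 + 3) / 4 = 18/4 = 4.5
  mean(X_2) = (2 + 9 + 4 + 6) / 4 = 21/4 = 5.25
  x̄ = (4.5, 5.25),  deviation x̄ - mu_0 = (4.5, 5.25) - (4, 3) = (0.5, 2.25).

Step 2 — sample covariance matrix, S[i,j] = (1/(n-1)) · Σ_k (x_{k,i} - mean_i) · (x_{k,j} - mean_j), divisor n-1 = 3:
  S[X_1,X_1] = ((-0.5)·(-0.5) + (-0.5)·(-0.5) + (2.5)·(2.5) + (-1.5)·(-1.5)) / 3 = 9/3 = 3
  S[X_1,X_2] = ((-0.5)·(-3.25) + (-0.5)·(3.75) + (2.5)·(-1.25) + (-1.5)·(0.75)) / 3 = -4.5/3 = -1.5
  S[X_2,X_2] = ((-3.25)·(-3.25) + (3.75)·(3.75) + (-1.25)·(-1.25) + (0.75)·(0.75)) / 3 = 26.75/3 = 8.9167
  S = [[3, -1.5],
 [-1.5, 8.9167]].

Step 3 — invert S. det(S) = 3·8.9167 - (-1.5)² = 24.5.
  S^{-1} = (1/det) · [[d, -b], [-b, a]] = [[0.3639, 0.0612],
 [0.0612, 0.1224]].

Step 4 — quadratic form (x̄ - mu_0)^T · S^{-1} · (x̄ - mu_0):
  S^{-1} · (x̄ - mu_0) = (0.3197, 0.3061),
  (x̄ - mu_0)^T · [...] = (0.5)·(0.3197) + (2.25)·(0.3061) = 0.8486.

Step 5 — scale by n: T² = 4 · 0.8486 = 3.3946.

T² ≈ 3.3946


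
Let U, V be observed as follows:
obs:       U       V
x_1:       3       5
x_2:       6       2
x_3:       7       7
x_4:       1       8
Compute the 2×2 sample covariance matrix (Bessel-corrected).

Step 1 — column means:
  mean(U) = (3 + 6 + 7 + 1) / 4 = 17/4 = 4.25
  mean(V) = (5 + 2 + 7 + 8) / 4 = 22/4 = 5.5

Step 2 — sample covariance S[i,j] = (1/(n-1)) · Σ_k (x_{k,i} - mean_i) · (x_{k,j} - mean_j), with n-1 = 3.
  S[U,U] = ((-1.25)·(-1.25) + (1.75)·(1.75) + (2.75)·(2.75) + (-3.25)·(-3.25)) / 3 = 22.75/3 = 7.5833
  S[U,V] = ((-1.25)·(-0.5) + (1.75)·(-3.5) + (2.75)·(1.5) + (-3.25)·(2.5)) / 3 = -9.5/3 = -3.1667
  S[V,V] = ((-0.5)·(-0.5) + (-3.5)·(-3.5) + (1.5)·(1.5) + (2.5)·(2.5)) / 3 = 21/3 = 7

S is symmetric (S[j,i] = S[i,j]). Assembling:

S = [[7.5833, -3.1667],
 [-3.1667, 7]]


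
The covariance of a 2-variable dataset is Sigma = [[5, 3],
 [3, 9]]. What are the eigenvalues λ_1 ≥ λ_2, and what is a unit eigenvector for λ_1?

Step 1 — characteristic polynomial of 2×2 Sigma:
  det(Sigma - λI) = λ² - trace · λ + det = 0.
  trace = 5 + 9 = 14, det = 5·9 - (3)² = 36.
Step 2 — discriminant:
  Δ = trace² - 4·det = 196 - 144 = 52.
Step 3 — eigenvalues:
  λ = (trace ± √Δ)/2 = (14 ± 7.2111)/2,
  λ_1 = 10.6056,  λ_2 = 3.3944.

Step 4 — unit eigenvector for λ_1: solve (Sigma - λ_1 I)v = 0. First row:
  (5 - 10.6056)·v_x + (3)·v_y = 0, i.e. (-5.6056)·v_x + (3)·v_y = 0,
  so v ∝ (b, λ_1 - a) = (3, 5.6056) = u.
  ||u|| = √((3)² + (5.6056)²) = √(40.4222) ≈ 6.3578,
  v_1 = u/||u|| ≈ (0.4719, 0.8817) (||v_1|| = 1).

λ_1 = 10.6056,  λ_2 = 3.3944;  v_1 ≈ (0.4719, 0.8817)


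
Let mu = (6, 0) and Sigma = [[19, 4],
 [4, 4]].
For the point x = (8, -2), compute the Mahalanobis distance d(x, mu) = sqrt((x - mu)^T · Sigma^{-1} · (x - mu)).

Step 1 — centre the observation: (x - mu) = (2, -2).

Step 2 — invert Sigma. det(Sigma) = 19·4 - (4)² = 60.
  Sigma^{-1} = (1/det) · [[d, -b], [-b, a]] = [[0.0667, -0.0667],
 [-0.0667, 0.3167]].

Step 3 — form the quadratic (x - mu)^T · Sigma^{-1} · (x - mu):
  Sigma^{-1} · (x - mu) = (0.2667, -0.7667).
  (x - mu)^T · [Sigma^{-1} · (x - mu)] = (2)·(0.2667) + (-2)·(-0.7667) = 2.0667.

Step 4 — take square root: d = √(2.0667) ≈ 1.4376.

d(x, mu) = √(2.0667) ≈ 1.4376


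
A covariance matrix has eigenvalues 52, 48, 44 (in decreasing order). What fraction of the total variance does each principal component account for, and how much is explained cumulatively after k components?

Step 1 — total variance = trace(Sigma) = Σ λ_i = 52 + 48 + 44 = 144.

Step 2 — fraction explained by component i = λ_i / Σ λ:
  PC1: 52/144 = 0.3611
  PC2: 48/144 = 0.3333
  PC3: 44/144 = 0.3056

Step 3 — cumulative fraction after k components = (λ_1 + ... + λ_k) / Σ λ:
  k = 1: 52/144 = 0.3611
  k = 2: (52 + 48)/144 = 100/144 = 0.6944
  k = 3: (52 + 48 + 44)/144 = 144/144 = 1

Summary (fraction, with percent):

explained: PC1 0.3611 (36.11%), PC2 0.3333 (33.33%), PC3 0.3056 (30.56%);  cumulative: 0.3611, 0.6944, 1


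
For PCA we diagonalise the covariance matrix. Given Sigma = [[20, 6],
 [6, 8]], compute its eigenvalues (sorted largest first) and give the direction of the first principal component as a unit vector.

Step 1 — characteristic polynomial of 2×2 Sigma:
  det(Sigma - λI) = λ² - trace · λ + det = 0.
  trace = 20 + 8 = 28, det = 20·8 - (6)² = 124.
Step 2 — discriminant:
  Δ = trace² - 4·det = 784 - 496 = 288.
Step 3 — eigenvalues:
  λ = (trace ± √Δ)/2 = (28 ± 16.9706)/2,
  λ_1 = 22.4853,  λ_2 = 5.5147.

Step 4 — unit eigenvector for λ_1: solve (Sigma - λ_1 I)v = 0. First row:
  (20 - 22.4853)·v_x + (6)·v_y = 0, i.e. (-2.4853)·v_x + (6)·v_y = 0,
  so v ∝ (b, λ_1 - a) = (6, 2.4853) = u.
  ||u|| = √((6)² + (2.4853)²) = √(42.1766) ≈ 6.4944,
  v_1 = u/||u|| ≈ (0.9239, 0.3827) (||v_1|| = 1).

λ_1 = 22.4853,  λ_2 = 5.5147;  v_1 ≈ (0.9239, 0.3827)


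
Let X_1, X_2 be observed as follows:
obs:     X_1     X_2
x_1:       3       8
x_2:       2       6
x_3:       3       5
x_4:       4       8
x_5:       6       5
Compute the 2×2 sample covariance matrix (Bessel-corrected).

Step 1 — column means:
  mean(X_1) = (3 + 2 + 3 + 4 + 6) / 5 = 18/5 = 3.6
  mean(X_2) = (8 + 6 + 5 + 8 + 5) / 5 = 32/5 = 6.4

Step 2 — sample covariance S[i,j] = (1/(n-1)) · Σ_k (x_{k,i} - mean_i) · (x_{k,j} - mean_j), with n-1 = 4.
  S[X_1,X_1] = ((-0.6)·(-0.6) + (-1.6)·(-1.6) + (-0.6)·(-0.6) + (0.4)·(0.4) + (2.4)·(2.4)) / 4 = 9.2/4 = 2.3
  S[X_1,X_2] = ((-0.6)·(1.6) + (-1.6)·(-0.4) + (-0.6)·(-1.4) + (0.4)·(1.6) + (2.4)·(-1.4)) / 4 = -2.2/4 = -0.55
  S[X_2,X_2] = ((1.6)·(1.6) + (-0.4)·(-0.4) + (-1.4)·(-1.4) + (1.6)·(1.6) + (-1.4)·(-1.4)) / 4 = 9.2/4 = 2.3

S is symmetric (S[j,i] = S[i,j]). Assembling:

S = [[2.3, -0.55],
 [-0.55, 2.3]]


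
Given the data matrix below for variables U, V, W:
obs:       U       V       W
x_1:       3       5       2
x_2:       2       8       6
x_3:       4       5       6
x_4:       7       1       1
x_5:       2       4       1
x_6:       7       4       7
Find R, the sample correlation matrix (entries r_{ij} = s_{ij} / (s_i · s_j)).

Step 1 — column means:
  mean(U) = (3 + 2 + 4 + 7 + 2 + 7) / 6 = 25/6 = 4.1667
  mean(V) = (5 + 8 + 5 + 1 + 4 + 4) / 6 = 27/6 = 4.5
  mean(W) = (2 + 6 + 6 + 1 + 1 + 7) / 6 = 23/6 = 3.8333

Step 2 — sample variances and covariances s[i,j] = (1/(n-1)) · Σ_k (x_{k,i} - mean_i) · (x_{k,j} - mean_j), with n-1 = 5:
  s[U,U] = ((-1.1667)·(-1.1667) + (-2.1667)·(-2.1667) + (-0.1667)·(-0.1667) + (2.8333)·(2.8333) + (-2.1667)·(-2.1667) + (2.8333)·(2.8333)) / 5 = 26.8333/5 = 5.3667
  s[U,V] = ((-1.1667)·(0.5) + (-2.1667)·(3.5) + (-0.1667)·(0.5) + (2.8333)·(-3.5) + (-2.1667)·(-0.5) + (2.8333)·(-0.5)) / 5 = -18.5/5 = -3.7
  s[U,W] = ((-1.1667)·(-1.8333) + (-2.1667)·(2.1667) + (-0.1667)·(2.1667) + (2.8333)·(-2.8333) + (-2.1667)·(-2.8333) + (2.8333)·(3.1667)) / 5 = 4.1667/5 = 0.8333
  s[V,V] = ((0.5)·(0.5) + (3.5)·(3.5) + (0.5)·(0.5) + (-3.5)·(-3.5) + (-0.5)·(-0.5) + (-0.5)·(-0.5)) / 5 = 25.5/5 = 5.1
  s[V,W] = ((0.5)·(-1.8333) + (3.5)·(2.1667) + (0.5)·(2.1667) + (-3.5)·(-2.8333) + (-0.5)·(-2.8333) + (-0.5)·(3.1667)) / 5 = 17.5/5 = 3.5
  s[W,W] = ((-1.8333)·(-1.8333) + (2.1667)·(2.1667) + (2.1667)·(2.1667) + (-2.8333)·(-2.8333) + (-2.8333)·(-2.8333) + (3.1667)·(3.1667)) / 5 = 38.8333/5 = 7.7667
  Sample standard deviations s_i = √(s[i,i]):
  s(U) = √(5.3667) = 2.3166
  s(V) = √(5.1) = 2.2583
  s(W) = √(7.7667) = 2.7869

Step 3 — r_{ij} = s_{ij} / (s_i · s_j):
  r[U,U] = 1 (diagonal).
  r[U,V] = -3.7 / (2.3166 · 2.2583) = -3.7 / 5.2316 = -0.7072
  r[U,W] = 0.8333 / (2.3166 · 2.7869) = 0.8333 / 6.4561 = 0.1291
  r[V,V] = 1 (diagonal).
  r[V,W] = 3.5 / (2.2583 · 2.7869) = 3.5 / 6.2936 = 0.5561
  r[W,W] = 1 (diagonal).

R is symmetric with unit diagonal. Assembling:

R = [[1, -0.7072, 0.1291],
 [-0.7072, 1, 0.5561],
 [0.1291, 0.5561, 1]]


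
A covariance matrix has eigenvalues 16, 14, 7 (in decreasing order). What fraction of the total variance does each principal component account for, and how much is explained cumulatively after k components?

Step 1 — total variance = trace(Sigma) = Σ λ_i = 16 + 14 + 7 = 37.

Step 2 — fraction explained by component i = λ_i / Σ λ:
  PC1: 16/37 = 0.4324
  PC2: 14/37 = 0.3784
  PC3: 7/37 = 0.1892

Step 3 — cumulative fraction after k components = (λ_1 + ... + λ_k) / Σ λ:
  k = 1: 16/37 = 0.4324
  k = 2: (16 + 14)/37 = 30/37 = 0.8108
  k = 3: (16 + 14 + 7)/37 = 37/37 = 1

Summary (fraction, with percent):

explained: PC1 0.4324 (43.24%), PC2 0.3784 (37.84%), PC3 0.1892 (18.92%);  cumulative: 0.4324, 0.8108, 1


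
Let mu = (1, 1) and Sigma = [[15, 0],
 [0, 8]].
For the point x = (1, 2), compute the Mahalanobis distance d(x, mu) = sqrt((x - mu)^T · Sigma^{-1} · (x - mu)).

Step 1 — centre the observation: (x - mu) = (0, 1).

Step 2 — invert Sigma. det(Sigma) = 15·8 - (0)² = 120.
  Sigma^{-1} = (1/det) · [[d, -b], [-b, a]] = [[0.0667, 0],
 [0, 0.125]].

Step 3 — form the quadratic (x - mu)^T · Sigma^{-1} · (x - mu):
  Sigma^{-1} · (x - mu) = (0, 0.125).
  (x - mu)^T · [Sigma^{-1} · (x - mu)] = (0)·(0) + (1)·(0.125) = 0.125.

Step 4 — take square root: d = √(0.125) ≈ 0.3536.

d(x, mu) = √(0.125) ≈ 0.3536


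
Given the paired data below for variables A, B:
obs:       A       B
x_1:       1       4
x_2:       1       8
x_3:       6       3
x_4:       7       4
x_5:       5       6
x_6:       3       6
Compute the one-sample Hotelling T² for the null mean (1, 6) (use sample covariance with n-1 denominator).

Step 1 — sample mean vector:
  mean(A) = (1 + 1 + 6 + 7 + 5 + 3) / 6 = 23/6 = 3.8333
  mean(B) = (4 + 8 + 3 + 4 + 6 + 6) / 6 = 31/6 = 5.1667
  x̄ = (3.8333, 5.1667),  deviation x̄ - mu_0 = (3.8333, 5.1667) - (1, 6) = (2.8333, -0.8333).

Step 2 — sample covariance matrix, S[i,j] = (1/(n-1)) · Σ_k (x_{k,i} - mean_i) · (x_{k,j} - mean_j), divisor n-1 = 5:
  S[A,A] = ((-2.8333)·(-2.8333) + (-2.8333)·(-2.8333) + (2.1667)·(2.1667) + (3.1667)·(3.1667) + (1.1667)·(1.1667) + (-0.8333)·(-0.8333)) / 5 = 32.8333/5 = 6.5667
  S[A,B] = ((-2.8333)·(-1.1667) + (-2.8333)·(2.8333) + (2.1667)·(-2.1667) + (3.1667)·(-1.1667) + (1.1667)·(0.8333) + (-0.8333)·(0.8333)) / 5 = -12.8333/5 = -2.5667
  S[B,B] = ((-1.1667)·(-1.1667) + (2.8333)·(2.8333) + (-2.1667)·(-2.1667) + (-1.1667)·(-1.1667) + (0.8333)·(0.8333) + (0.8333)·(0.8333)) / 5 = 16.8333/5 = 3.3667
  S = [[6.5667, -2.5667],
 [-2.5667, 3.3667]].

Step 3 — invert S. det(S) = 6.5667·3.3667 - (-2.5667)² = 15.52.
  S^{-1} = (1/det) · [[d, -b], [-b, a]] = [[0.2169, 0.1654],
 [0.1654, 0.4231]].

Step 4 — quadratic form (x̄ - mu_0)^T · S^{-1} · (x̄ - mu_0):
  S^{-1} · (x̄ - mu_0) = (0.4768, 0.116),
  (x̄ - mu_0)^T · [...] = (2.8333)·(0.4768) + (-0.8333)·(0.116) = 1.2543.

Step 5 — scale by n: T² = 6 · 1.2543 = 7.5258.

T² ≈ 7.5258


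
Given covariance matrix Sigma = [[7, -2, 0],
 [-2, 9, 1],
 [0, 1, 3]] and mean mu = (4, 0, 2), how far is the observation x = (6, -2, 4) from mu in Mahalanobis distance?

Step 1 — centre the observation: (x - mu) = (2, -2, 2).

Step 2 — invert Sigma (cofactor / det for 3×3, or solve directly):
  Sigma^{-1} = [[0.1529, 0.0353, -0.0118],
 [0.0353, 0.1235, -0.0412],
 [-0.0118, -0.0412, 0.3471]].

Step 3 — form the quadratic (x - mu)^T · Sigma^{-1} · (x - mu):
  Sigma^{-1} · (x - mu) = (0.2118, -0.2588, 0.7529).
  (x - mu)^T · [Sigma^{-1} · (x - mu)] = (2)·(0.2118) + (-2)·(-0.2588) + (2)·(0.7529) = 2.4471.

Step 4 — take square root: d = √(2.4471) ≈ 1.5643.

d(x, mu) = √(2.4471) ≈ 1.5643


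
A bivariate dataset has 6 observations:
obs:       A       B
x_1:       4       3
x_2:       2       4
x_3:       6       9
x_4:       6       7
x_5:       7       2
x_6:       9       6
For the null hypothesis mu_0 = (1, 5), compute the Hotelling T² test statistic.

Step 1 — sample mean vector:
  mean(A) = (4 + 2 + 6 + 6 + 7 + 9) / 6 = 34/6 = 5.6667
  mean(B) = (3 + 4 + 9 + 7 + 2 + 6) / 6 = 31/6 = 5.1667
  x̄ = (5.6667, 5.1667),  deviation x̄ - mu_0 = (5.6667, 5.1667) - (1, 5) = (4.6667, 0.1667).

Step 2 — sample covariance matrix, S[i,j] = (1/(n-1)) · Σ_k (x_{k,i} - mean_i) · (x_{k,j} - mean_j), divisor n-1 = 5:
  S[A,A] = ((-1.6667)·(-1.6667) + (-3.6667)·(-3.6667) + (0.3333)·(0.3333) + (0.3333)·(0.3333) + (1.3333)·(1.3333) + (3.3333)·(3.3333)) / 5 = 29.3333/5 = 5.8667
  S[A,B] = ((-1.6667)·(-2.1667) + (-3.6667)·(-1.1667) + (0.3333)·(3.8333) + (0.3333)·(1.8333) + (1.3333)·(-3.1667) + (3.3333)·(0.8333)) / 5 = 8.3333/5 = 1.6667
  S[B,B] = ((-2.1667)·(-2.1667) + (-1.1667)·(-1.1667) + (3.8333)·(3.8333) + (1.8333)·(1.8333) + (-3.1667)·(-3.1667) + (0.8333)·(0.8333)) / 5 = 34.8333/5 = 6.9667
  S = [[5.8667, 1.6667],
 [1.6667, 6.9667]].

Step 3 — invert S. det(S) = 5.8667·6.9667 - (1.6667)² = 38.0933.
  S^{-1} = (1/det) · [[d, -b], [-b, a]] = [[0.1829, -0.0438],
 [-0.0438, 0.154]].

Step 4 — quadratic form (x̄ - mu_0)^T · S^{-1} · (x̄ - mu_0):
  S^{-1} · (x̄ - mu_0) = (0.8462, -0.1785),
  (x̄ - mu_0)^T · [...] = (4.6667)·(0.8462) + (0.1667)·(-0.1785) = 3.919.

Step 5 — scale by n: T² = 6 · 3.919 = 23.5142.

T² ≈ 23.5142


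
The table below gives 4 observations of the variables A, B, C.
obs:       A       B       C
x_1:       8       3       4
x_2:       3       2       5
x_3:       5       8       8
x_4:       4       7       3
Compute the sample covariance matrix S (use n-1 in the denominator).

Step 1 — column means:
  mean(A) = (8 + 3 + 5 + 4) / 4 = 20/4 = 5
  mean(B) = (3 + 2 + 8 + 7) / 4 = 20/4 = 5
  mean(C) = (4 + 5 + 8 + 3) / 4 = 20/4 = 5

Step 2 — sample covariance S[i,j] = (1/(n-1)) · Σ_k (x_{k,i} - mean_i) · (x_{k,j} - mean_j), with n-1 = 3.
  S[A,A] = ((3)·(3) + (-2)·(-2) + (0)·(0) + (-1)·(-1)) / 3 = 14/3 = 4.6667
  S[A,B] = ((3)·(-2) + (-2)·(-3) + (0)·(3) + (-1)·(2)) / 3 = -2/3 = -0.6667
  S[A,C] = ((3)·(-1) + (-2)·(0) + (0)·(3) + (-1)·(-2)) / 3 = -1/3 = -0.3333
  S[B,B] = ((-2)·(-2) + (-3)·(-3) + (3)·(3) + (2)·(2)) / 3 = 26/3 = 8.6667
  S[B,C] = ((-2)·(-1) + (-3)·(0) + (3)·(3) + (2)·(-2)) / 3 = 7/3 = 2.3333
  S[C,C] = ((-1)·(-1) + (0)·(0) + (3)·(3) + (-2)·(-2)) / 3 = 14/3 = 4.6667

S is symmetric (S[j,i] = S[i,j]). Assembling:

S = [[4.6667, -0.6667, -0.3333],
 [-0.6667, 8.6667, 2.3333],
 [-0.3333, 2.3333, 4.6667]]


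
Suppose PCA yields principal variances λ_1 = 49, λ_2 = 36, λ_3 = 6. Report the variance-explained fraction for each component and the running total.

Step 1 — total variance = trace(Sigma) = Σ λ_i = 49 + 36 + 6 = 91.

Step 2 — fraction explained by component i = λ_i / Σ λ:
  PC1: 49/91 = 0.5385
  PC2: 36/91 = 0.3956
  PC3: 6/91 = 0.0659

Step 3 — cumulative fraction after k components = (λ_1 + ... + λ_k) / Σ λ:
  k = 1: 49/91 = 0.5385
  k = 2: (49 + 36)/91 = 85/91 = 0.9341
  k = 3: (49 + 36 + 6)/91 = 91/91 = 1

Summary (fraction, with percent):

explained: PC1 0.5385 (53.85%), PC2 0.3956 (39.56%), PC3 0.0659 (6.59%);  cumulative: 0.5385, 0.9341, 1


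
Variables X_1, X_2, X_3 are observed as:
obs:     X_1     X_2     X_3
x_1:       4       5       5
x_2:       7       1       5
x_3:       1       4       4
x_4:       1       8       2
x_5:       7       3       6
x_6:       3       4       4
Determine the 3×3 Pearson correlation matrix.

Step 1 — column means:
  mean(X_1) = (4 + 7 + 1 + 1 + 7 + 3) / 6 = 23/6 = 3.8333
  mean(X_2) = (5 + 1 + 4 + 8 + 3 + 4) / 6 = 25/6 = 4.1667
  mean(X_3) = (5 + 5 + 4 + 2 + 6 + 4) / 6 = 26/6 = 4.3333

Step 2 — sample variances and covariances s[i,j] = (1/(n-1)) · Σ_k (x_{k,i} - mean_i) · (x_{k,j} - mean_j), with n-1 = 5:
  s[X_1,X_1] = ((0.1667)·(0.1667) + (3.1667)·(3.1667) + (-2.8333)·(-2.8333) + (-2.8333)·(-2.8333) + (3.1667)·(3.1667) + (-0.8333)·(-0.8333)) / 5 = 36.8333/5 = 7.3667
  s[X_1,X_2] = ((0.1667)·(0.8333) + (3.1667)·(-3.1667) + (-2.8333)·(-0.1667) + (-2.8333)·(3.8333) + (3.1667)·(-1.1667) + (-0.8333)·(-0.1667)) / 5 = -23.8333/5 = -4.7667
  s[X_1,X_3] = ((0.1667)·(0.6667) + (3.1667)·(0.6667) + (-2.8333)·(-0.3333) + (-2.8333)·(-2.3333) + (3.1667)·(1.6667) + (-0.8333)·(-0.3333)) / 5 = 15.3333/5 = 3.0667
  s[X_2,X_2] = ((0.8333)·(0.8333) + (-3.1667)·(-3.1667) + (-0.1667)·(-0.1667) + (3.8333)·(3.8333) + (-1.1667)·(-1.1667) + (-0.1667)·(-0.1667)) / 5 = 26.8333/5 = 5.3667
  s[X_2,X_3] = ((0.8333)·(0.6667) + (-3.1667)·(0.6667) + (-0.1667)·(-0.3333) + (3.8333)·(-2.3333) + (-1.1667)·(1.6667) + (-0.1667)·(-0.3333)) / 5 = -12.3333/5 = -2.4667
  s[X_3,X_3] = ((0.6667)·(0.6667) + (0.6667)·(0.6667) + (-0.3333)·(-0.3333) + (-2.3333)·(-2.3333) + (1.6667)·(1.6667) + (-0.3333)·(-0.3333)) / 5 = 9.3333/5 = 1.8667
  Sample standard deviations s_i = √(s[i,i]):
  s(X_1) = √(7.3667) = 2.7142
  s(X_2) = √(5.3667) = 2.3166
  s(X_3) = √(1.8667) = 1.3663

Step 3 — r_{ij} = s_{ij} / (s_i · s_j):
  r[X_1,X_1] = 1 (diagonal).
  r[X_1,X_2] = -4.7667 / (2.7142 · 2.3166) = -4.7667 / 6.2876 = -0.7581
  r[X_1,X_3] = 3.0667 / (2.7142 · 1.3663) = 3.0667 / 3.7082 = 0.827
  r[X_2,X_2] = 1 (diagonal).
  r[X_2,X_3] = -2.4667 / (2.3166 · 1.3663) = -2.4667 / 3.1651 = -0.7793
  r[X_3,X_3] = 1 (diagonal).

R is symmetric with unit diagonal. Assembling:

R = [[1, -0.7581, 0.827],
 [-0.7581, 1, -0.7793],
 [0.827, -0.7793, 1]]


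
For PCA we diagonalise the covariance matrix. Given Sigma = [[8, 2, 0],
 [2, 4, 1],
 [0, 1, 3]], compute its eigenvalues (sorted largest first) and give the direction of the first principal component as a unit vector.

Step 1 — characteristic polynomial p(λ) = det(λI - Sigma) = λ³ - tr·λ² + c_1·λ - det, where tr = trace, c_1 = sum of the principal 2×2 minors, det = det(Sigma):
  tr = 8 + 4 + 3 = 15,
  c_1 = (8·4 - (2)²) + (8·3 - (0)²) + (4·3 - (1)²) = 28 + 24 + 11 = 63,
  det = 8·(4·3 - (1)²) - (2)·((2)·3 - (1)·(0)) + (0)·((2)·(1) - 4·(0)) = 8·(11) - (2)·(6) + (0)·(2) = 76.
  So p(λ) = λ³ - 15λ² + 63λ - 76.
Step 2 — look for an integer root (rational root theorem: any rational root is an integer divisor of 76). Testing λ = 4:
  p(4) = 64 - 240 + 252 - 76 = 0  ✓
  Dividing out (λ - 4): p(λ) = (λ - 4)(λ² - 11λ + 19).
Step 3 — remaining eigenvalues from the quadratic λ² - 11λ + 19 = 0:
  Δ = 11² - 4·19 = 121 - 76 = 45,  λ = (11 ± √45)/2 = (11 ± 6.7082)/2 ≈ 8.8541 or 2.1459.
  Sorted: λ_1 = 8.8541,  λ_2 = 4,  λ_3 = 2.1459  (check: sum = 15 = tr ✓).

Step 4 — unit eigenvector for λ_1 ≈ 8.8541: v spans the null space of (Sigma - λ_1 I), whose rows are
  r_1 = (-0.8541, 2, 0),  r_2 = (2, -4.8541, 1),  r_3 = (0, 1, -5.8541).
  v is orthogonal to every row, so take v ∝ r_2 × r_3 = ((-4.8541)·(-5.8541) - (1)·(1), (1)·(0) - (2)·(-5.8541), (2)·(1) - (-4.8541)·(0)) ≈ (27.4164, 11.7082, 2).
  Let u = (27.4164, 11.7082, 2).
  ||u|| = √((27.4164)² + (11.7082)² + (2)²) = √(892.7415) ≈ 29.8788,  v_1 = u/||u|| ≈ (0.9176, 0.3919, 0.0669) (||v_1|| = 1).

λ_1 = 8.8541,  λ_2 = 4,  λ_3 = 2.1459;  v_1 ≈ (0.9176, 0.3919, 0.0669)


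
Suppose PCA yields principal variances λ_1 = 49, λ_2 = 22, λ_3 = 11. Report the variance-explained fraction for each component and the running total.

Step 1 — total variance = trace(Sigma) = Σ λ_i = 49 + 22 + 11 = 82.

Step 2 — fraction explained by component i = λ_i / Σ λ:
  PC1: 49/82 = 0.5976
  PC2: 22/82 = 0.2683
  PC3: 11/82 = 0.1341

Step 3 — cumulative fraction after k components = (λ_1 + ... + λ_k) / Σ λ:
  k = 1: 49/82 = 0.5976
  k = 2: (49 + 22)/82 = 71/82 = 0.8659
  k = 3: (49 + 22 + 11)/82 = 82/82 = 1

Summary (fraction, with percent):

explained: PC1 0.5976 (59.76%), PC2 0.2683 (26.83%), PC3 0.1341 (13.41%);  cumulative: 0.5976, 0.8659, 1


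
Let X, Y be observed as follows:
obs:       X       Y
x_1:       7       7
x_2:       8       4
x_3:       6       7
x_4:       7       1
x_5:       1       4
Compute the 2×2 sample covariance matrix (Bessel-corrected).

Step 1 — column means:
  mean(X) = (7 + 8 + 6 + 7 + 1) / 5 = 29/5 = 5.8
  mean(Y) = (7 + 4 + 7 + 1 + 4) / 5 = 23/5 = 4.6

Step 2 — sample covariance S[i,j] = (1/(n-1)) · Σ_k (x_{k,i} - mean_i) · (x_{k,j} - mean_j), with n-1 = 4.
  S[X,X] = ((1.2)·(1.2) + (2.2)·(2.2) + (0.2)·(0.2) + (1.2)·(1.2) + (-4.8)·(-4.8)) / 4 = 30.8/4 = 7.7
  S[X,Y] = ((1.2)·(2.4) + (2.2)·(-0.6) + (0.2)·(2.4) + (1.2)·(-3.6) + (-4.8)·(-0.6)) / 4 = 0.6/4 = 0.15
  S[Y,Y] = ((2.4)·(2.4) + (-0.6)·(-0.6) + (2.4)·(2.4) + (-3.6)·(-3.6) + (-0.6)·(-0.6)) / 4 = 25.2/4 = 6.3

S is symmetric (S[j,i] = S[i,j]). Assembling:

S = [[7.7, 0.15],
 [0.15, 6.3]]


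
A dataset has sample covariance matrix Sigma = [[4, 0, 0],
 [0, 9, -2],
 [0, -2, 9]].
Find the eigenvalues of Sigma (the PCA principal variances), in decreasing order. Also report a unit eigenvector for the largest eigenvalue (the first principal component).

Step 1 — characteristic polynomial p(λ) = det(λI - Sigma) = λ³ - tr·λ² + c_1·λ - det, where tr = trace, c_1 = sum of the principal 2×2 minors, det = det(Sigma):
  tr = 4 + 9 + 9 = 22,
  c_1 = (4·9 - (0)²) + (4·9 - (0)²) + (9·9 - (-2)²) = 36 + 36 + 77 = 149,
  det = 4·(9·9 - (-2)²) - (0)·((0)·9 - (-2)·(0)) + (0)·((0)·(-2) - 9·(0)) = 4·(77) - (0)·(0) + (0)·(0) = 308.
  So p(λ) = λ³ - 22λ² + 149λ - 308.
Step 2 — look for an integer root (rational root theorem: any rational root is an integer divisor of 308). Testing λ = 4:
  p(4) = 64 - 352 + 596 - 308 = 0  ✓
  Dividing out (λ - 4): p(λ) = (λ - 4)(λ² - 18λ + 77).
Step 3 — remaining eigenvalues from the quadratic λ² - 18λ + 77 = 0:
  Δ = 18² - 4·77 = 324 - 308 = 16,  λ = (18 ± √16)/2 = (18 ± 4)/2 = 11 or 7.
  Sorted: λ_1 = 11,  λ_2 = 7,  λ_3 = 4  (check: sum = 22 = tr ✓).

Step 4 — unit eigenvector for λ_1 = 11: v spans the null space of (Sigma - λ_1 I), whose rows are
  r_1 = (-7, 0, 0),  r_2 = (0, -2, -2),  r_3 = (0, -2, -2).
  v is orthogonal to every row, so take v ∝ r_1 × r_2 = ((0)·(-2) - (0)·(-2), (0)·(0) - (-7)·(-2), (-7)·(-2) - (0)·(0)) = (0, -14, 14).
  Rescale (divide by 14; multiply by -1 so the first nonzero entry is positive): u = (0, 1, -1).
  ||u|| = √((0)² + (1)² + (-1)²) = √(2) ≈ 1.4142,  v_1 = u/||u|| ≈ (0, 0.7071, -0.7071) (||v_1|| = 1).

λ_1 = 11,  λ_2 = 7,  λ_3 = 4;  v_1 ≈ (0, 0.7071, -0.7071)


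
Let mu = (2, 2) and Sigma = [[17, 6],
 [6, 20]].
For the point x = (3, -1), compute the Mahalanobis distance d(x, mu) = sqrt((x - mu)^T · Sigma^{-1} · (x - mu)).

Step 1 — centre the observation: (x - mu) = (1, -3).

Step 2 — invert Sigma. det(Sigma) = 17·20 - (6)² = 304.
  Sigma^{-1} = (1/det) · [[d, -b], [-b, a]] = [[0.0658, -0.0197],
 [-0.0197, 0.0559]].

Step 3 — form the quadratic (x - mu)^T · Sigma^{-1} · (x - mu):
  Sigma^{-1} · (x - mu) = (0.125, -0.1875).
  (x - mu)^T · [Sigma^{-1} · (x - mu)] = (1)·(0.125) + (-3)·(-0.1875) = 0.6875.

Step 4 — take square root: d = √(0.6875) ≈ 0.8292.

d(x, mu) = √(0.6875) ≈ 0.8292


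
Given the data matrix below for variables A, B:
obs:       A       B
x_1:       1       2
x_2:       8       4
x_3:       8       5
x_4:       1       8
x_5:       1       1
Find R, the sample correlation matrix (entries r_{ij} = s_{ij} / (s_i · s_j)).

Step 1 — column means:
  mean(A) = (1 + 8 + 8 + 1 + 1) / 5 = 19/5 = 3.8
  mean(B) = (2 + 4 + 5 + 8 + 1) / 5 = 20/5 = 4

Step 2 — sample variances and covariances s[i,j] = (1/(n-1)) · Σ_k (x_{k,i} - mean_i) · (x_{k,j} - mean_j), with n-1 = 4:
  s[A,A] = ((-2.8)·(-2.8) + (4.2)·(4.2) + (4.2)·(4.2) + (-2.8)·(-2.8) + (-2.8)·(-2.8)) / 4 = 58.8/4 = 14.7
  s[A,B] = ((-2.8)·(-2) + (4.2)·(0) + (4.2)·(1) + (-2.8)·(4) + (-2.8)·(-3)) / 4 = 7/4 = 1.75
  s[B,B] = ((-2)·(-2) + (0)·(0) + (1)·(1) + (4)·(4) + (-3)·(-3)) / 4 = 30/4 = 7.5
  Sample standard deviations s_i = √(s[i,i]):
  s(A) = √(14.7) = 3.8341
  s(B) = √(7.5) = 2.7386

Step 3 — r_{ij} = s_{ij} / (s_i · s_j):
  r[A,A] = 1 (diagonal).
  r[A,B] = 1.75 / (3.8341 · 2.7386) = 1.75 / 10.5 = 0.1667
  r[B,B] = 1 (diagonal).

R is symmetric with unit diagonal. Assembling:

R = [[1, 0.1667],
 [0.1667, 1]]


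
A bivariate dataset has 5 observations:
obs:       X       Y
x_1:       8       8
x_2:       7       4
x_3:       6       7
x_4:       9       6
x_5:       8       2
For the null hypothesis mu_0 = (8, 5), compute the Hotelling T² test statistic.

Step 1 — sample mean vector:
  mean(X) = (8 + 7 + 6 + 9 + 8) / 5 = 38/5 = 7.6
  mean(Y) = (8 + 4 + 7 + 6 + 2) / 5 = 27/5 = 5.4
  x̄ = (7.6, 5.4),  deviation x̄ - mu_0 = (7.6, 5.4) - (8, 5) = (-0.4, 0.4).

Step 2 — sample covariance matrix, S[i,j] = (1/(n-1)) · Σ_k (x_{k,i} - mean_i) · (x_{k,j} - mean_j), divisor n-1 = 4:
  S[X,X] = ((0.4)·(0.4) + (-0.6)·(-0.6) + (-1.6)·(-1.6) + (1.4)·(1.4) + (0.4)·(0.4)) / 4 = 5.2/4 = 1.3
  S[X,Y] = ((0.4)·(2.6) + (-0.6)·(-1.4) + (-1.6)·(1.6) + (1.4)·(0.6) + (0.4)·(-3.4)) / 4 = -1.2/4 = -0.3
  S[Y,Y] = ((2.6)·(2.6) + (-1.4)·(-1.4) + (1.6)·(1.6) + (0.6)·(0.6) + (-3.4)·(-3.4)) / 4 = 23.2/4 = 5.8
  S = [[1.3, -0.3],
 [-0.3, 5.8]].

Step 3 — invert S. det(S) = 1.3·5.8 - (-0.3)² = 7.45.
  S^{-1} = (1/det) · [[d, -b], [-b, a]] = [[0.7785, 0.0403],
 [0.0403, 0.1745]].

Step 4 — quadratic form (x̄ - mu_0)^T · S^{-1} · (x̄ - mu_0):
  S^{-1} · (x̄ - mu_0) = (-0.2953, 0.0537),
  (x̄ - mu_0)^T · [...] = (-0.4)·(-0.2953) + (0.4)·(0.0537) = 0.1396.

Step 5 — scale by n: T² = 5 · 0.1396 = 0.698.

T² ≈ 0.698


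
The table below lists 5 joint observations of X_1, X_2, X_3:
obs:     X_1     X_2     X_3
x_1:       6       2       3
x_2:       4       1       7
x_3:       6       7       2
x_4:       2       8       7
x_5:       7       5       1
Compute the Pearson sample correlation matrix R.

Step 1 — column means:
  mean(X_1) = (6 + 4 + 6 + 2 + 7) / 5 = 25/5 = 5
  mean(X_2) = (2 + 1 + 7 + 8 + 5) / 5 = 23/5 = 4.6
  mean(X_3) = (3 + 7 + 2 + 7 + 1) / 5 = 20/5 = 4

Step 2 — sample variances and covariances s[i,j] = (1/(n-1)) · Σ_k (x_{k,i} - mean_i) · (x_{k,j} - mean_j), with n-1 = 4:
  s[X_1,X_1] = ((1)·(1) + (-1)·(-1) + (1)·(1) + (-3)·(-3) + (2)·(2)) / 4 = 16/4 = 4
  s[X_1,X_2] = ((1)·(-2.6) + (-1)·(-3.6) + (1)·(2.4) + (-3)·(3.4) + (2)·(0.4)) / 4 = -6/4 = -1.5
  s[X_1,X_3] = ((1)·(-1) + (-1)·(3) + (1)·(-2) + (-3)·(3) + (2)·(-3)) / 4 = -21/4 = -5.25
  s[X_2,X_2] = ((-2.6)·(-2.6) + (-3.6)·(-3.6) + (2.4)·(2.4) + (3.4)·(3.4) + (0.4)·(0.4)) / 4 = 37.2/4 = 9.3
  s[X_2,X_3] = ((-2.6)·(-1) + (-3.6)·(3) + (2.4)·(-2) + (3.4)·(3) + (0.4)·(-3)) / 4 = -4/4 = -1
  s[X_3,X_3] = ((-1)·(-1) + (3)·(3) + (-2)·(-2) + (3)·(3) + (-3)·(-3)) / 4 = 32/4 = 8
  Sample standard deviations s_i = √(s[i,i]):
  s(X_1) = √(4) = 2
  s(X_2) = √(9.3) = 3.0496
  s(X_3) = √(8) = 2.8284

Step 3 — r_{ij} = s_{ij} / (s_i · s_j):
  r[X_1,X_1] = 1 (diagonal).
  r[X_1,X_2] = -1.5 / (2 · 3.0496) = -1.5 / 6.0992 = -0.2459
  r[X_1,X_3] = -5.25 / (2 · 2.8284) = -5.25 / 5.6569 = -0.9281
  r[X_2,X_2] = 1 (diagonal).
  r[X_2,X_3] = -1 / (3.0496 · 2.8284) = -1 / 8.6255 = -0.1159
  r[X_3,X_3] = 1 (diagonal).

R is symmetric with unit diagonal. Assembling:

R = [[1, -0.2459, -0.9281],
 [-0.2459, 1, -0.1159],
 [-0.9281, -0.1159, 1]]


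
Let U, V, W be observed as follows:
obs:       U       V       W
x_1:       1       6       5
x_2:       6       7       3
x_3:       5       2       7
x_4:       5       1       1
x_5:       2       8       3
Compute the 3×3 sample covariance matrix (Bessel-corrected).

Step 1 — column means:
  mean(U) = (1 + 6 + 5 + 5 + 2) / 5 = 19/5 = 3.8
  mean(V) = (6 + 7 + 2 + 1 + 8) / 5 = 24/5 = 4.8
  mean(W) = (5 + 3 + 7 + 1 + 3) / 5 = 19/5 = 3.8

Step 2 — sample covariance S[i,j] = (1/(n-1)) · Σ_k (x_{k,i} - mean_i) · (x_{k,j} - mean_j), with n-1 = 4.
  S[U,U] = ((-2.8)·(-2.8) + (2.2)·(2.2) + (1.2)·(1.2) + (1.2)·(1.2) + (-1.8)·(-1.8)) / 4 = 18.8/4 = 4.7
  S[U,V] = ((-2.8)·(1.2) + (2.2)·(2.2) + (1.2)·(-2.8) + (1.2)·(-3.8) + (-1.8)·(3.2)) / 4 = -12.2/4 = -3.05
  S[U,W] = ((-2.8)·(1.2) + (2.2)·(-0.8) + (1.2)·(3.2) + (1.2)·(-2.8) + (-1.8)·(-0.8)) / 4 = -3.2/4 = -0.8
  S[V,V] = ((1.2)·(1.2) + (2.2)·(2.2) + (-2.8)·(-2.8) + (-3.8)·(-3.8) + (3.2)·(3.2)) / 4 = 38.8/4 = 9.7
  S[V,W] = ((1.2)·(1.2) + (2.2)·(-0.8) + (-2.8)·(3.2) + (-3.8)·(-2.8) + (3.2)·(-0.8)) / 4 = -1.2/4 = -0.3
  S[W,W] = ((1.2)·(1.2) + (-0.8)·(-0.8) + (3.2)·(3.2) + (-2.8)·(-2.8) + (-0.8)·(-0.8)) / 4 = 20.8/4 = 5.2

S is symmetric (S[j,i] = S[i,j]). Assembling:

S = [[4.7, -3.05, -0.8],
 [-3.05, 9.7, -0.3],
 [-0.8, -0.3, 5.2]]


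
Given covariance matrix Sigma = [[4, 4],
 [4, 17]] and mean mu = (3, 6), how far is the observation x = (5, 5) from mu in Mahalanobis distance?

Step 1 — centre the observation: (x - mu) = (2, -1).

Step 2 — invert Sigma. det(Sigma) = 4·17 - (4)² = 52.
  Sigma^{-1} = (1/det) · [[d, -b], [-b, a]] = [[0.3269, -0.0769],
 [-0.0769, 0.0769]].

Step 3 — form the quadratic (x - mu)^T · Sigma^{-1} · (x - mu):
  Sigma^{-1} · (x - mu) = (0.7308, -0.2308).
  (x - mu)^T · [Sigma^{-1} · (x - mu)] = (2)·(0.7308) + (-1)·(-0.2308) = 1.6923.

Step 4 — take square root: d = √(1.6923) ≈ 1.3009.

d(x, mu) = √(1.6923) ≈ 1.3009


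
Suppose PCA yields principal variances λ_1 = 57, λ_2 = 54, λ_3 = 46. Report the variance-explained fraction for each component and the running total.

Step 1 — total variance = trace(Sigma) = Σ λ_i = 57 + 54 + 46 = 157.

Step 2 — fraction explained by component i = λ_i / Σ λ:
  PC1: 57/157 = 0.3631
  PC2: 54/157 = 0.3439
  PC3: 46/157 = 0.293

Step 3 — cumulative fraction after k components = (λ_1 + ... + λ_k) / Σ λ:
  k = 1: 57/157 = 0.3631
  k = 2: (57 + 54)/157 = 111/157 = 0.707
  k = 3: (57 + 54 + 46)/157 = 157/157 = 1

Summary (fraction, with percent):

explained: PC1 0.3631 (36.31%), PC2 0.3439 (34.39%), PC3 0.293 (29.3%);  cumulative: 0.3631, 0.707, 1


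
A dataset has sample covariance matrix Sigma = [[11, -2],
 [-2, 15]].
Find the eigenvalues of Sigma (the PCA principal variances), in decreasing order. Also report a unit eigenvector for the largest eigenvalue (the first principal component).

Step 1 — characteristic polynomial of 2×2 Sigma:
  det(Sigma - λI) = λ² - trace · λ + det = 0.
  trace = 11 + 15 = 26, det = 11·15 - (-2)² = 161.
Step 2 — discriminant:
  Δ = trace² - 4·det = 676 - 644 = 32.
Step 3 — eigenvalues:
  λ = (trace ± √Δ)/2 = (26 ± 5.6569)/2,
  λ_1 = 15.8284,  λ_2 = 10.1716.

Step 4 — unit eigenvector for λ_1: solve (Sigma - λ_1 I)v = 0. First row:
  (11 - 15.8284)·v_x + (-2)·v_y = 0, i.e. (-4.8284)·v_x + (-2)·v_y = 0,
  so v ∝ (b, λ_1 - a) = (-2, 4.8284); multiply by -1 so the first entry is positive: u = (2, -4.8284).
  ||u|| = √((2)² + (-4.8284)²) = √(27.3137) ≈ 5.2263,
  v_1 = u/||u|| ≈ (0.3827, -0.9239) (||v_1|| = 1).

λ_1 = 15.8284,  λ_2 = 10.1716;  v_1 ≈ (0.3827, -0.9239)


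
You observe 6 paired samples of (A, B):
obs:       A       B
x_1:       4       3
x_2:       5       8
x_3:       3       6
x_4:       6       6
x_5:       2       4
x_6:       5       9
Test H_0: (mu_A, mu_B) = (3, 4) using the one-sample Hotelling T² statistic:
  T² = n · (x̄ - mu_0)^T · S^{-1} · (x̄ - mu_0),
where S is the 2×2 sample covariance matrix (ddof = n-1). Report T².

Step 1 — sample mean vector:
  mean(A) = (4 + 5 + 3 + 6 + 2 + 5) / 6 = 25/6 = 4.1667
  mean(B) = (3 + 8 + 6 + 6 + 4 + 9) / 6 = 36/6 = 6
  x̄ = (4.1667, 6),  deviation x̄ - mu_0 = (4.1667, 6) - (3, 4) = (1.1667, 2).

Step 2 — sample covariance matrix, S[i,j] = (1/(n-1)) · Σ_k (x_{k,i} - mean_i) · (x_{k,j} - mean_j), divisor n-1 = 5:
  S[A,A] = ((-0.1667)·(-0.1667) + (0.8333)·(0.8333) + (-1.1667)·(-1.1667) + (1.8333)·(1.8333) + (-2.1667)·(-2.1667) + (0.8333)·(0.8333)) / 5 = 10.8333/5 = 2.1667
  S[A,B] = ((-0.1667)·(-3) + (0.8333)·(2) + (-1.1667)·(0) + (1.8333)·(0) + (-2.1667)·(-2) + (0.8333)·(3)) / 5 = 9/5 = 1.8
  S[B,B] = ((-3)·(-3) + (2)·(2) + (0)·(0) + (0)·(0) + (-2)·(-2) + (3)·(3)) / 5 = 26/5 = 5.2
  S = [[2.1667, 1.8],
 [1.8, 5.2]].

Step 3 — invert S. det(S) = 2.1667·5.2 - (1.8)² = 8.0267.
  S^{-1} = (1/det) · [[d, -b], [-b, a]] = [[0.6478, -0.2243],
 [-0.2243, 0.2699]].

Step 4 — quadratic form (x̄ - mu_0)^T · S^{-1} · (x̄ - mu_0):
  S^{-1} · (x̄ - mu_0) = (0.3073, 0.2782),
  (x̄ - mu_0)^T · [...] = (1.1667)·(0.3073) + (2)·(0.2782) = 0.915.

Step 5 — scale by n: T² = 6 · 0.915 = 5.49.

T² ≈ 5.49


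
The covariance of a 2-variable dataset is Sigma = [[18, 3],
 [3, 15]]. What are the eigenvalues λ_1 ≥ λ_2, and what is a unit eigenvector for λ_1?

Step 1 — characteristic polynomial of 2×2 Sigma:
  det(Sigma - λI) = λ² - trace · λ + det = 0.
  trace = 18 + 15 = 33, det = 18·15 - (3)² = 261.
Step 2 — discriminant:
  Δ = trace² - 4·det = 1089 - 1044 = 45.
Step 3 — eigenvalues:
  λ = (trace ± √Δ)/2 = (33 ± 6.7082)/2,
  λ_1 = 19.8541,  λ_2 = 13.1459.

Step 4 — unit eigenvector for λ_1: solve (Sigma - λ_1 I)v = 0. First row:
  (18 - 19.8541)·v_x + (3)·v_y = 0, i.e. (-1.8541)·v_x + (3)·v_y = 0,
  so v ∝ (b, λ_1 - a) = (3, 1.8541) = u.
  ||u|| = √((3)² + (1.8541)²) = √(12.4377) ≈ 3.5267,
  v_1 = u/||u|| ≈ (0.8507, 0.5257) (||v_1|| = 1).

λ_1 = 19.8541,  λ_2 = 13.1459;  v_1 ≈ (0.8507, 0.5257)


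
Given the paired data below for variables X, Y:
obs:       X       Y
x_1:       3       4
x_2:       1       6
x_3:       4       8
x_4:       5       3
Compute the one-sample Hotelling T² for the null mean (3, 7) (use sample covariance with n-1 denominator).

Step 1 — sample mean vector:
  mean(X) = (3 + 1 + 4 + 5) / 4 = 13/4 = 3.25
  mean(Y) = (4 + 6 + 8 + 3) / 4 = 21/4 = 5.25
  x̄ = (3.25, 5.25),  deviation x̄ - mu_0 = (3.25, 5.25) - (3, 7) = (0.25, -1.75).

Step 2 — sample covariance matrix, S[i,j] = (1/(n-1)) · Σ_k (x_{k,i} - mean_i) · (x_{k,j} - mean_j), divisor n-1 = 3:
  S[X,X] = ((-0.25)·(-0.25) + (-2.25)·(-2.25) + (0.75)·(0.75) + (1.75)·(1.75)) / 3 = 8.75/3 = 2.9167
  S[X,Y] = ((-0.25)·(-1.25) + (-2.25)·(0.75) + (0.75)·(2.75) + (1.75)·(-2.25)) / 3 = -3.25/3 = -1.0833
  S[Y,Y] = ((-1.25)·(-1.25) + (0.75)·(0.75) + (2.75)·(2.75) + (-2.25)·(-2.25)) / 3 = 14.75/3 = 4.9167
  S = [[2.9167, -1.0833],
 [-1.0833, 4.9167]].

Step 3 — invert S. det(S) = 2.9167·4.9167 - (-1.0833)² = 13.1667.
  S^{-1} = (1/det) · [[d, -b], [-b, a]] = [[0.3734, 0.0823],
 [0.0823, 0.2215]].

Step 4 — quadratic form (x̄ - mu_0)^T · S^{-1} · (x̄ - mu_0):
  S^{-1} · (x̄ - mu_0) = (-0.0506, -0.3671),
  (x̄ - mu_0)^T · [...] = (0.25)·(-0.0506) + (-1.75)·(-0.3671) = 0.6297.

Step 5 — scale by n: T² = 4 · 0.6297 = 2.519.

T² ≈ 2.519


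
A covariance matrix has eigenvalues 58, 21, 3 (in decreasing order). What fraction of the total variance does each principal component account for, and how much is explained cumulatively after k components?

Step 1 — total variance = trace(Sigma) = Σ λ_i = 58 + 21 + 3 = 82.

Step 2 — fraction explained by component i = λ_i / Σ λ:
  PC1: 58/82 = 0.7073
  PC2: 21/82 = 0.2561
  PC3: 3/82 = 0.0366

Step 3 — cumulative fraction after k components = (λ_1 + ... + λ_k) / Σ λ:
  k = 1: 58/82 = 0.7073
  k = 2: (58 + 21)/82 = 79/82 = 0.9634
  k = 3: (58 + 21 + 3)/82 = 82/82 = 1

Summary (fraction, with percent):

explained: PC1 0.7073 (70.73%), PC2 0.2561 (25.61%), PC3 0.0366 (3.66%);  cumulative: 0.7073, 0.9634, 1


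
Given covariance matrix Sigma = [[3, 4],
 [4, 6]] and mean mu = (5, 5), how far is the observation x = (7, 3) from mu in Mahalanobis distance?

Step 1 — centre the observation: (x - mu) = (2, -2).

Step 2 — invert Sigma. det(Sigma) = 3·6 - (4)² = 2.
  Sigma^{-1} = (1/det) · [[d, -b], [-b, a]] = [[3, -2],
 [-2, 1.5]].

Step 3 — form the quadratic (x - mu)^T · Sigma^{-1} · (x - mu):
  Sigma^{-1} · (x - mu) = (10, -7).
  (x - mu)^T · [Sigma^{-1} · (x - mu)] = (2)·(10) + (-2)·(-7) = 34.

Step 4 — take square root: d = √(34) ≈ 5.831.

d(x, mu) = √(34) ≈ 5.831


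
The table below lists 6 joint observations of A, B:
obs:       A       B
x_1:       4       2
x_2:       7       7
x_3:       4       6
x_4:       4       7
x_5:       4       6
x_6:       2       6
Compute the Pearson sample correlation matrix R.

Step 1 — column means:
  mean(A) = (4 + 7 + 4 + 4 + 4 + 2) / 6 = 25/6 = 4.1667
  mean(B) = (2 + 7 + 6 + 7 + 6 + 6) / 6 = 34/6 = 5.6667

Step 2 — sample variances and covariances s[i,j] = (1/(n-1)) · Σ_k (x_{k,i} - mean_i) · (x_{k,j} - mean_j), with n-1 = 5:
  s[A,A] = ((-0.1667)·(-0.1667) + (2.8333)·(2.8333) + (-0.1667)·(-0.1667) + (-0.1667)·(-0.1667) + (-0.1667)·(-0.1667) + (-2.1667)·(-2.1667)) / 5 = 12.8333/5 = 2.5667
  s[A,B] = ((-0.1667)·(-3.6667) + (2.8333)·(1.3333) + (-0.1667)·(0.3333) + (-0.1667)·(1.3333) + (-0.1667)·(0.3333) + (-2.1667)·(0.3333)) / 5 = 3.3333/5 = 0.6667
  s[B,B] = ((-3.6667)·(-3.6667) + (1.3333)·(1.3333) + (0.3333)·(0.3333) + (1.3333)·(1.3333) + (0.3333)·(0.3333) + (0.3333)·(0.3333)) / 5 = 17.3333/5 = 3.4667
  Sample standard deviations s_i = √(s[i,i]):
  s(A) = √(2.5667) = 1.6021
  s(B) = √(3.4667) = 1.8619

Step 3 — r_{ij} = s_{ij} / (s_i · s_j):
  r[A,A] = 1 (diagonal).
  r[A,B] = 0.6667 / (1.6021 · 1.8619) = 0.6667 / 2.9829 = 0.2235
  r[B,B] = 1 (diagonal).

R is symmetric with unit diagonal. Assembling:

R = [[1, 0.2235],
 [0.2235, 1]]


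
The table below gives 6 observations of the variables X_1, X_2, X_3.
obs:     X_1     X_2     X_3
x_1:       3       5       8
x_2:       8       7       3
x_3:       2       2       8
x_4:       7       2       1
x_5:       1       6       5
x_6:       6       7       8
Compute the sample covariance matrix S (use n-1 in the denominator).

Step 1 — column means:
  mean(X_1) = (3 + 8 + 2 + 7 + 1 + 6) / 6 = 27/6 = 4.5
  mean(X_2) = (5 + 7 + 2 + 2 + 6 + 7) / 6 = 29/6 = 4.8333
  mean(X_3) = (8 + 3 + 8 + 1 + 5 + 8) / 6 = 33/6 = 5.5

Step 2 — sample covariance S[i,j] = (1/(n-1)) · Σ_k (x_{k,i} - mean_i) · (x_{k,j} - mean_j), with n-1 = 5.
  S[X_1,X_1] = ((-1.5)·(-1.5) + (3.5)·(3.5) + (-2.5)·(-2.5) + (2.5)·(2.5) + (-3.5)·(-3.5) + (1.5)·(1.5)) / 5 = 41.5/5 = 8.3
  S[X_1,X_2] = ((-1.5)·(0.1667) + (3.5)·(2.1667) + (-2.5)·(-2.8333) + (2.5)·(-2.8333) + (-3.5)·(1.1667) + (1.5)·(2.1667)) / 5 = 6.5/5 = 1.3
  S[X_1,X_3] = ((-1.5)·(2.5) + (3.5)·(-2.5) + (-2.5)·(2.5) + (2.5)·(-4.5) + (-3.5)·(-0.5) + (1.5)·(2.5)) / 5 = -24.5/5 = -4.9
  S[X_2,X_2] = ((0.1667)·(0.1667) + (2.1667)·(2.1667) + (-2.8333)·(-2.8333) + (-2.8333)·(-2.8333) + (1.1667)·(1.1667) + (2.1667)·(2.1667)) / 5 = 26.8333/5 = 5.3667
  S[X_2,X_3] = ((0.1667)·(2.5) + (2.1667)·(-2.5) + (-2.8333)·(2.5) + (-2.8333)·(-4.5) + (1.1667)·(-0.5) + (2.1667)·(2.5)) / 5 = 5.5/5 = 1.1
  S[X_3,X_3] = ((2.5)·(2.5) + (-2.5)·(-2.5) + (2.5)·(2.5) + (-4.5)·(-4.5) + (-0.5)·(-0.5) + (2.5)·(2.5)) / 5 = 45.5/5 = 9.1

S is symmetric (S[j,i] = S[i,j]). Assembling:

S = [[8.3, 1.3, -4.9],
 [1.3, 5.3667, 1.1],
 [-4.9, 1.1, 9.1]]


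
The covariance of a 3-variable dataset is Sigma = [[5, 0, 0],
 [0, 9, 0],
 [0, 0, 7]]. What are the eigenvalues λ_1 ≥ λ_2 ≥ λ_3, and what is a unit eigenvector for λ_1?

Step 1 — characteristic polynomial p(λ) = det(λI - Sigma) = λ³ - tr·λ² + c_1·λ - det, where tr = trace, c_1 = sum of the principal 2×2 minors, det = det(Sigma):
  tr = 5 + 9 + 7 = 21,
  c_1 = (5·9 - (0)²) + (5·7 - (0)²) + (9·7 - (0)²) = 45 + 35 + 63 = 143,
  det = 5·(9·7 - (0)²) - (0)·((0)·7 - (0)·(0)) + (0)·((0)·(0) - 9·(0)) = 5·(63) - (0)·(0) + (0)·(0) = 315.
  So p(λ) = λ³ - 21λ² + 143λ - 315.
Step 2 — look for an integer root (rational root theorem: any rational root is an integer divisor of 315). Testing λ = 5:
  p(5) = 125 - 525 + 715 - 315 = 0  ✓
  Dividing out (λ - 5): p(λ) = (λ - 5)(λ² - 16λ + 63).
Step 3 — remaining eigenvalues from the quadratic λ² - 16λ + 63 = 0:
  Δ = 16² - 4·63 = 256 - 252 = 4,  λ = (16 ± √4)/2 = (16 ± 2)/2 = 9 or 7.
  Sorted: λ_1 = 9,  λ_2 = 7,  λ_3 = 5  (check: sum = 21 = tr ✓).

Step 4 — unit eigenvector for λ_1 = 9: v spans the null space of (Sigma - λ_1 I), whose rows are
  r_1 = (-4, 0, 0),  r_2 = (0, 0, 0),  r_3 = (0, 0, -2).
  v is orthogonal to every row, so take v ∝ r_1 × r_3 = ((0)·(-2) - (0)·(0), (0)·(0) - (-4)·(-2), (-4)·(0) - (0)·(0)) = (0, -8, 0).
  Rescale (divide by 8; multiply by -1 so the first nonzero entry is positive): u = (0, 1, 0).
  ||u|| = √((0)² + (1)² + (0)²) = √(1) = 1,  v_1 = u/||u|| ≈ (0, 1, 0) (||v_1|| = 1).

λ_1 = 9,  λ_2 = 7,  λ_3 = 5;  v_1 ≈ (0, 1, 0)
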